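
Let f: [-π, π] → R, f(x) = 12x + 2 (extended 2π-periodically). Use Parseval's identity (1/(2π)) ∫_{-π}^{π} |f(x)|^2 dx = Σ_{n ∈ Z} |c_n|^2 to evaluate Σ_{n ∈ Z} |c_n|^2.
Σ |c_n|^2 = 48π^2 + 4

Expand and integrate term by term over [-π, π]:
  ∫ (12x)^2 dx = 144·(2π^3/3); ∫ 2·12·(2)·x dx = 0 (odd integrand); ∫ 2^2 dx = 4·2π.
So (1/(2π)) ∫_{-π}^{π} (12x + 2)^2 dx = 144π^2/3 + 4 = 48π^2 + 4.
Parseval ⇒ Σ |c_n|^2 = 48π^2 + 4.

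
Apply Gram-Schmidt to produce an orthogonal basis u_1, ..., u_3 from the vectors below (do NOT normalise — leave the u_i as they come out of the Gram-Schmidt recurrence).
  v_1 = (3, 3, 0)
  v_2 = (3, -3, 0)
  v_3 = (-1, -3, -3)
Orthogonal basis:
  u_1 = (3, 3, 0)
  u_2 = (3, -3, 0)
  u_3 = (0, 0, -3)

Apply the Gram-Schmidt recurrence
  u_1 = v_1
  u_i = v_i − Σ_{j<i} ((v_i · u_j) / (u_j · u_j)) · u_j.

Step by step this gives:
  u_1 = (3, 3, 0)
  u_2 = (3, -3, 0)
  u_3 = (0, 0, -3)

Orthogonality check:
  u_2 · u_1 = 0 (should be 0)
  u_3 · u_1 = 0 (should be 0)
  u_3 · u_2 = 0 (should be 0)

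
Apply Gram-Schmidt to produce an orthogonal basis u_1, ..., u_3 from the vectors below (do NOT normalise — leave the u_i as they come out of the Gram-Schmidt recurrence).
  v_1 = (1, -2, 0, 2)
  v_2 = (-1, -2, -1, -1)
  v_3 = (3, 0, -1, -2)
Orthogonal basis:
  u_1 = (1, -2, 0, 2)
  u_2 = (-10/9, -16/9, -1, -11/9)
  u_3 = (97/31, -6/31, -61/62, -109/62)

Apply the Gram-Schmidt recurrence
  u_1 = v_1
  u_i = v_i − Σ_{j<i} ((v_i · u_j) / (u_j · u_j)) · u_j.

Step by step this gives:
  u_1 = (1, -2, 0, 2)
  u_2 = (-10/9, -16/9, -1, -11/9)
  u_3 = (97/31, -6/31, -61/62, -109/62)

Orthogonality check:
  u_2 · u_1 = 0 (should be 0)
  u_3 · u_1 = 0 (should be 0)
  u_3 · u_2 = 0 (should be 0)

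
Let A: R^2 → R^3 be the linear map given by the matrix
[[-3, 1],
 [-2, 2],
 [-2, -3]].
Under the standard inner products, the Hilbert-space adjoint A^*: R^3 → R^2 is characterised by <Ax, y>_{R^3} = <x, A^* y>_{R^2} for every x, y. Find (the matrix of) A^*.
A^* = A^T =
[[-3, -2, -2],
 [1, 2, -3]]

For real matrices with standard dot products, the defining identity <Ax, y> = <x, A^* y> gives (Ax)^T y = x^T (A^*) y, i.e. x^T A^T y = x^T (A^*) y. Since this holds for all x, y, we must have A^* = A^T. Therefore
A^* =
[[-3, -2, -2],
 [1, 2, -3]].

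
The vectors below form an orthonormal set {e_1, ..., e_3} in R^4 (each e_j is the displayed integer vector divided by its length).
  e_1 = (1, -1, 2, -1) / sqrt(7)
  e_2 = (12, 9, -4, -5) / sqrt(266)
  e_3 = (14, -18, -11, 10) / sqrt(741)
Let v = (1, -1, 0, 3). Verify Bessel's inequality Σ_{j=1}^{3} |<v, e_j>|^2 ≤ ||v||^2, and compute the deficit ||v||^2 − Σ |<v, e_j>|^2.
Σ |<v, e_j>|^2 = 229/39; ||v||^2 = 11; deficit = 200/39

Write each e_j = u_j / sqrt(<u_j, u_j>) where u_j is the displayed integer vector. Then <v, e_j> = <v, u_j> / sqrt(<u_j, u_j>), so |<v, e_j>|^2 = <v, u_j>^2 / <u_j, u_j>.
Coefficients: <v, e_1> = -1/sqrt(7), <v, e_2> = -12/sqrt(266), <v, e_3> = 62/sqrt(741).
Square and sum: Σ |<v, e_j>|^2 = 229/39.
Compute ||v||^2 = v·v = 11.
Deficit = 11 − 229/39 = 200/39 ≥ 0, confirming Bessel's inequality. (The deficit equals ||v − Σ <v,e_j> e_j||^2, the squared distance from v to span{e_j}.)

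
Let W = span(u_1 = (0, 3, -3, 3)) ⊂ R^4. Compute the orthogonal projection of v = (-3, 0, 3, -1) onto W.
proj_W(v) = (0, -4/3, 4/3, -4/3)

Set up U = [u_1 | ... | u_1] ∈ R^(4×1). The projector onto W = col(U) is P = U (U^T U)^(-1) U^T.
Compute U^T U =
  [27],
and U^T v = (-12).
Solve U^T U · c = U^T v for the coefficients: c = (-4/9). The projection is proj_W(v) = U c.
Check: (v - proj_W(v)) · u_1 = 0  (should be 0).
Result: proj_W(v) = (0, -4/3, 4/3, -4/3).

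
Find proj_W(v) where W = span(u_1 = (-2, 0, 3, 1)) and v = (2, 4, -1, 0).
proj_W(v) = (1, 0, -3/2, -1/2)

Set up U = [u_1 | ... | u_1] ∈ R^(4×1). The projector onto W = col(U) is P = U (U^T U)^(-1) U^T.
Compute U^T U =
  [14],
and U^T v = (-7).
Solve U^T U · c = U^T v for the coefficients: c = (-1/2). The projection is proj_W(v) = U c.
Check: (v - proj_W(v)) · u_1 = 0  (should be 0).
Result: proj_W(v) = (1, 0, -3/2, -1/2).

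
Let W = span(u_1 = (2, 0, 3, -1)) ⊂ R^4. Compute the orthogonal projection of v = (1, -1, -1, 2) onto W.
proj_W(v) = (-3/7, 0, -9/14, 3/14)

Set up U = [u_1 | ... | u_1] ∈ R^(4×1). The projector onto W = col(U) is P = U (U^T U)^(-1) U^T.
Compute U^T U =
  [14],
and U^T v = (-3).
Solve U^T U · c = U^T v for the coefficients: c = (-3/14). The projection is proj_W(v) = U c.
Check: (v - proj_W(v)) · u_1 = 0  (should be 0).
Result: proj_W(v) = (-3/7, 0, -9/14, 3/14).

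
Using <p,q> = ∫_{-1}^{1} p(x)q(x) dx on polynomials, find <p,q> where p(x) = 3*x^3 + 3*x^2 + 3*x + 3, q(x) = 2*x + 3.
<p,q> = 152/5

Expand the product: p(x)·q(x) = 6*x^4 + 15*x^3 + 15*x^2 + 15*x + 9.
∫_{-1}^{1} of each monomial x^k gives [2/(k+1) if k even, 0 if k odd]. Integrating term-by-term (or equivalently evaluating the antiderivative F(x) = 6*x^5/5 + 15*x^4/4 + 5*x^3 + 15*x^2/2 + 9*x at the endpoints):
  F(1) − F(−1) = 529/20 − (-79/20) = 152/5.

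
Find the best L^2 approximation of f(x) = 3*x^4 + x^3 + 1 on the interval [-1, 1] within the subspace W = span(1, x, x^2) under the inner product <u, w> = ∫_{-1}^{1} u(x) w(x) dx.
g(x) = 18*x^2/7 + 3*x/5 + 26/35

The best approximation g ∈ W is the orthogonal projection of f onto W. Writing g = a_0 + a_1 x + a_2 x^2, the coefficients solve the normal equations G · a = b where
  G_{ij} = <φ_i, φ_j> and b_i = <f, φ_i>, with φ_0 = 1, φ_1 = x, φ_2 = x^2.
G =
  [2, 0, 2/3]
  [0, 2/3, 0]
  [2/3, 0, 2/5],
b = (16/5, 2/5, 32/21).
Solving gives a_0 = 26/35, a_1 = 3/5, a_2 = 18/7, so
  g(x) = 18*x^2/7 + 3*x/5 + 26/35.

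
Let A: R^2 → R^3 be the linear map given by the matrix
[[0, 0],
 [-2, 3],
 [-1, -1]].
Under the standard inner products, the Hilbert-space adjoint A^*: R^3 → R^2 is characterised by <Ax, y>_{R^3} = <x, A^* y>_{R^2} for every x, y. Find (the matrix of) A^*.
A^* = A^T =
[[0, -2, -1],
 [0, 3, -1]]

For real matrices with standard dot products, the defining identity <Ax, y> = <x, A^* y> gives (Ax)^T y = x^T (A^*) y, i.e. x^T A^T y = x^T (A^*) y. Since this holds for all x, y, we must have A^* = A^T. Therefore
A^* =
[[0, -2, -1],
 [0, 3, -1]].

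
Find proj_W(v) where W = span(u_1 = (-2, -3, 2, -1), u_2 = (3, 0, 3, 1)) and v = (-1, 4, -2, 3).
proj_W(v) = (283/341, 987/341, -1033/341, 204/341)

Set up U = [u_1 | ... | u_2] ∈ R^(4×2). The projector onto W = col(U) is P = U (U^T U)^(-1) U^T.
Compute U^T U =
  [18, -1]
  [-1, 19],
and U^T v = (-17, -6).
Solve U^T U · c = U^T v for the coefficients: c = (-329/341, -125/341). The projection is proj_W(v) = U c.
Check: (v - proj_W(v)) · u_1 = 0  (should be 0).
Check: (v - proj_W(v)) · u_2 = 0  (should be 0).
Result: proj_W(v) = (283/341, 987/341, -1033/341, 204/341).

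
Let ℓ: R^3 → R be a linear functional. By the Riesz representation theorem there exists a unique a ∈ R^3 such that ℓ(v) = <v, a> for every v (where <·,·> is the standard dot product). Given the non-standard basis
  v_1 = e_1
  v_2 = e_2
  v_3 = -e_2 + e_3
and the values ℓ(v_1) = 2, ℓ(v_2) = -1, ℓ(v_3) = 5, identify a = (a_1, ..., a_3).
a = (2, -1, 4)

Write a = (a_1, ..., a_3) in the standard basis. For each basis vector v_i, ℓ(v_i) = <v_i, a> is a linear equation in the a_j's. Collect the n equations into a matrix system V a = ℓ, where row i of V is v_i (expressed in the standard basis). Since V is invertible (lower-triangular with 1s on the diagonal, up to permutation), solve by back-substitution:
  V =
[[1, 0, 0],
 [0, 1, 0],
 [0, -1, 1]]
  V a = (2, -1, 5)
Solving gives a = (2, -1, 4).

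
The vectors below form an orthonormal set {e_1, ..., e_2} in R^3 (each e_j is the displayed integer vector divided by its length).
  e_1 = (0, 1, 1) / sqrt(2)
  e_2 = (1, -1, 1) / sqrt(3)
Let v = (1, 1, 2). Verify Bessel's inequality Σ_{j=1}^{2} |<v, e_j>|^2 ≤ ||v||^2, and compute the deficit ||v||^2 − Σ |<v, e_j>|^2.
Σ |<v, e_j>|^2 = 35/6; ||v||^2 = 6; deficit = 1/6

Write each e_j = u_j / sqrt(<u_j, u_j>) where u_j is the displayed integer vector. Then <v, e_j> = <v, u_j> / sqrt(<u_j, u_j>), so |<v, e_j>|^2 = <v, u_j>^2 / <u_j, u_j>.
Coefficients: <v, e_1> = 3/sqrt(2), <v, e_2> = 2/sqrt(3).
Square and sum: Σ |<v, e_j>|^2 = 35/6.
Compute ||v||^2 = v·v = 6.
Deficit = 6 − 35/6 = 1/6 ≥ 0, confirming Bessel's inequality. (The deficit equals ||v − Σ <v,e_j> e_j||^2, the squared distance from v to span{e_j}.)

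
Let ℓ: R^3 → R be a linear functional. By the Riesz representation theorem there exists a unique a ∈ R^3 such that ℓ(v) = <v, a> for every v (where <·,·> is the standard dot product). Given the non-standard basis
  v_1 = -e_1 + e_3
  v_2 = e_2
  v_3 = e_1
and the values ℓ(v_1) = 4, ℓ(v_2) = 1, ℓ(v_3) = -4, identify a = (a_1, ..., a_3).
a = (-4, 1, 0)

Write a = (a_1, ..., a_3) in the standard basis. For each basis vector v_i, ℓ(v_i) = <v_i, a> is a linear equation in the a_j's. Collect the n equations into a matrix system V a = ℓ, where row i of V is v_i (expressed in the standard basis). Since V is invertible (lower-triangular with 1s on the diagonal, up to permutation), solve by back-substitution:
  V =
[[-1, 0, 1],
 [0, 1, 0],
 [1, 0, 0]]
  V a = (4, 1, -4)
Solving gives a = (-4, 1, 0).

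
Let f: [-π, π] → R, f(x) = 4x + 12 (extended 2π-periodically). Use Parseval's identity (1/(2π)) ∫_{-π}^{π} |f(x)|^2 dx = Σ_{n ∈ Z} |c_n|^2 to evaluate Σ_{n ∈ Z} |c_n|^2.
Σ |c_n|^2 = 16π^2/3 + 144

Expand and integrate term by term over [-π, π]:
  ∫ (4x)^2 dx = 16·(2π^3/3); ∫ 2·4·(12)·x dx = 0 (odd integrand); ∫ 12^2 dx = 144·2π.
So (1/(2π)) ∫_{-π}^{π} (4x + 12)^2 dx = 16π^2/3 + 144 = 16π^2/3 + 144.
Parseval ⇒ Σ |c_n|^2 = 16π^2/3 + 144.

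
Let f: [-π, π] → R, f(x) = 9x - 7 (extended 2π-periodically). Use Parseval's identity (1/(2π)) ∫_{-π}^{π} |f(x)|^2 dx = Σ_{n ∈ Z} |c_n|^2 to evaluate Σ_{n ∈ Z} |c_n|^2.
Σ |c_n|^2 = 27π^2 + 49

Expand and integrate term by term over [-π, π]:
  ∫ (9x)^2 dx = 81·(2π^3/3); ∫ 2·9·(-7)·x dx = 0 (odd integrand); ∫ (-7)^2 dx = 49·2π.
So (1/(2π)) ∫_{-π}^{π} (9x - 7)^2 dx = 81π^2/3 + 49 = 27π^2 + 49.
Parseval ⇒ Σ |c_n|^2 = 27π^2 + 49.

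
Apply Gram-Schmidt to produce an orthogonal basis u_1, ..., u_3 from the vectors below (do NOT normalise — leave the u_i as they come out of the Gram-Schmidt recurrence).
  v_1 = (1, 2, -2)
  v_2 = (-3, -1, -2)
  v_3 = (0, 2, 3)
Orthogonal basis:
  u_1 = (1, 2, -2)
  u_2 = (-26/9, -7/9, -20/9)
  u_3 = (-186/125, 248/125, 31/25)

Apply the Gram-Schmidt recurrence
  u_1 = v_1
  u_i = v_i − Σ_{j<i} ((v_i · u_j) / (u_j · u_j)) · u_j.

Step by step this gives:
  u_1 = (1, 2, -2)
  u_2 = (-26/9, -7/9, -20/9)
  u_3 = (-186/125, 248/125, 31/25)

Orthogonality check:
  u_2 · u_1 = 0 (should be 0)
  u_3 · u_1 = 0 (should be 0)
  u_3 · u_2 = 0 (should be 0)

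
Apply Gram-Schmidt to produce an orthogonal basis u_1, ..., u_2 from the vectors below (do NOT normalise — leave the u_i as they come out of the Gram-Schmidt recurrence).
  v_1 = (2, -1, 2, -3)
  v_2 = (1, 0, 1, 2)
Orthogonal basis:
  u_1 = (2, -1, 2, -3)
  u_2 = (11/9, -1/9, 11/9, 5/3)

Apply the Gram-Schmidt recurrence
  u_1 = v_1
  u_i = v_i − Σ_{j<i} ((v_i · u_j) / (u_j · u_j)) · u_j.

Step by step this gives:
  u_1 = (2, -1, 2, -3)
  u_2 = (11/9, -1/9, 11/9, 5/3)

Orthogonality check:
  u_2 · u_1 = 0 (should be 0)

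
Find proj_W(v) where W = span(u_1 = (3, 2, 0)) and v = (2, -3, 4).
proj_W(v) = (0, 0, 0)

Set up U = [u_1 | ... | u_1] ∈ R^(3×1). The projector onto W = col(U) is P = U (U^T U)^(-1) U^T.
Compute U^T U =
  [13],
and U^T v = (0).
Solve U^T U · c = U^T v for the coefficients: c = (0). The projection is proj_W(v) = U c.
Check: (v - proj_W(v)) · u_1 = 0  (should be 0).
Result: proj_W(v) = (0, 0, 0).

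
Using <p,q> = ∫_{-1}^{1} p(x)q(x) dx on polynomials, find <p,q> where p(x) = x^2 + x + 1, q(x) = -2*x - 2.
<p,q> = -20/3

Expand the product: p(x)·q(x) = -2*x^3 - 4*x^2 - 4*x - 2.
∫_{-1}^{1} of each monomial x^k gives [2/(k+1) if k even, 0 if k odd]. Integrating term-by-term (or equivalently evaluating the antiderivative F(x) = -x^4/2 - 4*x^3/3 - 2*x^2 - 2*x at the endpoints):
  F(1) − F(−1) = -35/6 − (5/6) = -20/3.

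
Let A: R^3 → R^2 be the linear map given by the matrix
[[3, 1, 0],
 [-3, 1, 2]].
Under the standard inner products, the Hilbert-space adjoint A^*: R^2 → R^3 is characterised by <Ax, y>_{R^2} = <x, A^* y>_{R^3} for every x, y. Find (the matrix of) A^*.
A^* = A^T =
[[3, -3],
 [1, 1],
 [0, 2]]

For real matrices with standard dot products, the defining identity <Ax, y> = <x, A^* y> gives (Ax)^T y = x^T (A^*) y, i.e. x^T A^T y = x^T (A^*) y. Since this holds for all x, y, we must have A^* = A^T. Therefore
A^* =
[[3, -3],
 [1, 1],
 [0, 2]].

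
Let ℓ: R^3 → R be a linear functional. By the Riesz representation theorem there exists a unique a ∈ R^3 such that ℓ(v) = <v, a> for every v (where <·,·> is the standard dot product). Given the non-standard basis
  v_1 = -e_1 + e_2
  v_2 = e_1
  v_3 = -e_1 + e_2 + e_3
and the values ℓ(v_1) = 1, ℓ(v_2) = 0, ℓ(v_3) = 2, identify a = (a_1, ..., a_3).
a = (0, 1, 1)

Write a = (a_1, ..., a_3) in the standard basis. For each basis vector v_i, ℓ(v_i) = <v_i, a> is a linear equation in the a_j's. Collect the n equations into a matrix system V a = ℓ, where row i of V is v_i (expressed in the standard basis). Since V is invertible (lower-triangular with 1s on the diagonal, up to permutation), solve by back-substitution:
  V =
[[-1, 1, 0],
 [1, 0, 0],
 [-1, 1, 1]]
  V a = (1, 0, 2)
Solving gives a = (0, 1, 1).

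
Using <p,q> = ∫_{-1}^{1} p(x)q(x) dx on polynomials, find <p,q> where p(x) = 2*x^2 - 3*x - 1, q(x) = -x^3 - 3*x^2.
<p,q> = 4/5

Expand the product: p(x)·q(x) = -2*x^5 - 3*x^4 + 10*x^3 + 3*x^2.
∫_{-1}^{1} of each monomial x^k gives [2/(k+1) if k even, 0 if k odd]. Integrating term-by-term (or equivalently evaluating the antiderivative F(x) = -x^6/3 - 3*x^5/5 + 5*x^4/2 + x^3 at the endpoints):
  F(1) − F(−1) = 77/30 − (53/30) = 4/5.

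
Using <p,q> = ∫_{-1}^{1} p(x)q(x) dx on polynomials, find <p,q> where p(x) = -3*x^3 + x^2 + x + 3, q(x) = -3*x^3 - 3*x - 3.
<p,q> = -596/35

Expand the product: p(x)·q(x) = 9*x^6 - 3*x^5 + 6*x^4 - 3*x^3 - 6*x^2 - 12*x - 9.
∫_{-1}^{1} of each monomial x^k gives [2/(k+1) if k even, 0 if k odd]. Integrating term-by-term (or equivalently evaluating the antiderivative F(x) = 9*x^7/7 - x^6/2 + 6*x^5/5 - 3*x^4/4 - 2*x^3 - 6*x^2 - 9*x at the endpoints):
  F(1) − F(−1) = -2207/140 − (177/140) = -596/35.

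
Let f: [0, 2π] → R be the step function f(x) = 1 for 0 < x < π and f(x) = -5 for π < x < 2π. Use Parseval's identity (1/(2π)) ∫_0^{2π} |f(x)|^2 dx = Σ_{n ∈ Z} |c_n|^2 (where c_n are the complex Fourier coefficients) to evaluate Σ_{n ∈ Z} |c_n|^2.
Σ |c_n|^2 = 13

Parseval equates the L^2 energy of f (normalised by 1/(2π)) with the ℓ^2 sum of its Fourier coefficients: (1/(2π)) ∫_0^{2π} |f|^2 = Σ |c_n|^2.
Compute the left side: (1/(2π)) [∫_0^π 1^2 dx + ∫_π^{2π} (-5)^2 dx] = (1/(2π)) · (1π + 25π) = (1 + 25)/2 = 13.
So Σ_{n ∈ Z} |c_n|^2 = 13.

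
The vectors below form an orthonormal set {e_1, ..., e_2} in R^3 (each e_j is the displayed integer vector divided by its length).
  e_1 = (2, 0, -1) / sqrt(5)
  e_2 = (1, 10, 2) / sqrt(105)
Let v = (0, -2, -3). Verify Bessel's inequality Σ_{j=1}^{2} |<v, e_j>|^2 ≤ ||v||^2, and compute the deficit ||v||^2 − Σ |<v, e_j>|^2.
Σ |<v, e_j>|^2 = 173/21; ||v||^2 = 13; deficit = 100/21

Write each e_j = u_j / sqrt(<u_j, u_j>) where u_j is the displayed integer vector. Then <v, e_j> = <v, u_j> / sqrt(<u_j, u_j>), so |<v, e_j>|^2 = <v, u_j>^2 / <u_j, u_j>.
Coefficients: <v, e_1> = 3/sqrt(5), <v, e_2> = -26/sqrt(105).
Square and sum: Σ |<v, e_j>|^2 = 173/21.
Compute ||v||^2 = v·v = 13.
Deficit = 13 − 173/21 = 100/21 ≥ 0, confirming Bessel's inequality. (The deficit equals ||v − Σ <v,e_j> e_j||^2, the squared distance from v to span{e_j}.)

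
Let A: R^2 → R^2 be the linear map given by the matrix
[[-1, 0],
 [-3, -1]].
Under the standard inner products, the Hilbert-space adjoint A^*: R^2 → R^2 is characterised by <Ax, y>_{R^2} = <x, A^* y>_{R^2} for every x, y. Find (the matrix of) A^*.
A^* = A^T =
[[-1, -3],
 [0, -1]]

For real matrices with standard dot products, the defining identity <Ax, y> = <x, A^* y> gives (Ax)^T y = x^T (A^*) y, i.e. x^T A^T y = x^T (A^*) y. Since this holds for all x, y, we must have A^* = A^T. Therefore
A^* =
[[-1, -3],
 [0, -1]].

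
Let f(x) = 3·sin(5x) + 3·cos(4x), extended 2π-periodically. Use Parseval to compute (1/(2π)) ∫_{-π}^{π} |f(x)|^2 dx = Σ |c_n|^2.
Σ |c_n|^2 = 9

Expand |f|^2 and use orthogonality of {sin(nx), cos(mx)} on [-π, π]:
  ∫_{-π}^{π} sin(nx)^2 dx = π, ∫ cos(mx)^2 dx = π, and cross terms integrate to 0.
So ∫_{-π}^{π} f(x)^2 dx = 3^2 · π + 3^2 · π = (9 + 9)π.
Divide by 2π: (9 + 9)/2 = 9.
By Parseval, this equals Σ |c_n|^2.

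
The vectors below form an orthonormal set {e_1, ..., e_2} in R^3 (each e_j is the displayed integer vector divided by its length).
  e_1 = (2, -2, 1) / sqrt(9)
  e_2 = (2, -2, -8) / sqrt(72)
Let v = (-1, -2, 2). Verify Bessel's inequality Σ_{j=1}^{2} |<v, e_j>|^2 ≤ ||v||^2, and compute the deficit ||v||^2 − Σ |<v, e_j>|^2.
Σ |<v, e_j>|^2 = 9/2; ||v||^2 = 9; deficit = 9/2

Write each e_j = u_j / sqrt(<u_j, u_j>) where u_j is the displayed integer vector. Then <v, e_j> = <v, u_j> / sqrt(<u_j, u_j>), so |<v, e_j>|^2 = <v, u_j>^2 / <u_j, u_j>.
Coefficients: <v, e_1> = 4/sqrt(9), <v, e_2> = -14/sqrt(72).
Square and sum: Σ |<v, e_j>|^2 = 9/2.
Compute ||v||^2 = v·v = 9.
Deficit = 9 − 9/2 = 9/2 ≥ 0, confirming Bessel's inequality. (The deficit equals ||v − Σ <v,e_j> e_j||^2, the squared distance from v to span{e_j}.)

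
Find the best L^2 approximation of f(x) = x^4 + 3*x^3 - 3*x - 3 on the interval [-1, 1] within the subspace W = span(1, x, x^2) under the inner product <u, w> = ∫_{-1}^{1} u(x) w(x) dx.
g(x) = 6*x^2/7 - 6*x/5 - 108/35

The best approximation g ∈ W is the orthogonal projection of f onto W. Writing g = a_0 + a_1 x + a_2 x^2, the coefficients solve the normal equations G · a = b where
  G_{ij} = <φ_i, φ_j> and b_i = <f, φ_i>, with φ_0 = 1, φ_1 = x, φ_2 = x^2.
G =
  [2, 0, 2/3]
  [0, 2/3, 0]
  [2/3, 0, 2/5],
b = (-28/5, -4/5, -12/7).
Solving gives a_0 = -108/35, a_1 = -6/5, a_2 = 6/7, so
  g(x) = 6*x^2/7 - 6*x/5 - 108/35.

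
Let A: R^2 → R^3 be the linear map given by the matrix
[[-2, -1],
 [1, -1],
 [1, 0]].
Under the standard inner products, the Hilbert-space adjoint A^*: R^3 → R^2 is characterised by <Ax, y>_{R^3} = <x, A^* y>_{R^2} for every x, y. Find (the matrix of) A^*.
A^* = A^T =
[[-2, 1, 1],
 [-1, -1, 0]]

For real matrices with standard dot products, the defining identity <Ax, y> = <x, A^* y> gives (Ax)^T y = x^T (A^*) y, i.e. x^T A^T y = x^T (A^*) y. Since this holds for all x, y, we must have A^* = A^T. Therefore
A^* =
[[-2, 1, 1],
 [-1, -1, 0]].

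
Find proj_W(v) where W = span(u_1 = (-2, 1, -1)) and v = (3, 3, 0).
proj_W(v) = (1, -1/2, 1/2)

Set up U = [u_1 | ... | u_1] ∈ R^(3×1). The projector onto W = col(U) is P = U (U^T U)^(-1) U^T.
Compute U^T U =
  [6],
and U^T v = (-3).
Solve U^T U · c = U^T v for the coefficients: c = (-1/2). The projection is proj_W(v) = U c.
Check: (v - proj_W(v)) · u_1 = 0  (should be 0).
Result: proj_W(v) = (1, -1/2, 1/2).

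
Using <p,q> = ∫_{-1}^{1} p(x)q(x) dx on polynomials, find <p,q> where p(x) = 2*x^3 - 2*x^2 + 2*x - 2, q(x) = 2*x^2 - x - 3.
<p,q> = 48/5

Expand the product: p(x)·q(x) = 4*x^5 - 6*x^4 - 4*x + 6.
∫_{-1}^{1} of each monomial x^k gives [2/(k+1) if k even, 0 if k odd]. Integrating term-by-term (or equivalently evaluating the antiderivative F(x) = 2*x^6/3 - 6*x^5/5 - 2*x^2 + 6*x at the endpoints):
  F(1) − F(−1) = 52/15 − (-92/15) = 48/5.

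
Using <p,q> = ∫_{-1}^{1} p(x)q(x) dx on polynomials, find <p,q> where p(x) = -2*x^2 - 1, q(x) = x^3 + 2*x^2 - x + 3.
<p,q> = -194/15

Expand the product: p(x)·q(x) = -2*x^5 - 4*x^4 + x^3 - 8*x^2 + x - 3.
∫_{-1}^{1} of each monomial x^k gives [2/(k+1) if k even, 0 if k odd]. Integrating term-by-term (or equivalently evaluating the antiderivative F(x) = -x^6/3 - 4*x^5/5 + x^4/4 - 8*x^3/3 + x^2/2 - 3*x at the endpoints):
  F(1) − F(−1) = -121/20 − (413/60) = -194/15.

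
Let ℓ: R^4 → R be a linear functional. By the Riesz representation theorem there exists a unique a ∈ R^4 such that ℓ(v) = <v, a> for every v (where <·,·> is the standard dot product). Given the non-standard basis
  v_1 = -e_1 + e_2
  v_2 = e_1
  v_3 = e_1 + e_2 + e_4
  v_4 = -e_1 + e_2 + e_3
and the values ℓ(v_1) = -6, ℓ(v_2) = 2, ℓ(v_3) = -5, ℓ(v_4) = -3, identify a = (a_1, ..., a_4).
a = (2, -4, 3, -3)

Write a = (a_1, ..., a_4) in the standard basis. For each basis vector v_i, ℓ(v_i) = <v_i, a> is a linear equation in the a_j's. Collect the n equations into a matrix system V a = ℓ, where row i of V is v_i (expressed in the standard basis). Since V is invertible (lower-triangular with 1s on the diagonal, up to permutation), solve by back-substitution:
  V =
[[-1, 1, 0, 0],
 [1, 0, 0, 0],
 [1, 1, 0, 1],
 [-1, 1, 1, 0]]
  V a = (-6, 2, -5, -3)
Solving gives a = (2, -4, 3, -3).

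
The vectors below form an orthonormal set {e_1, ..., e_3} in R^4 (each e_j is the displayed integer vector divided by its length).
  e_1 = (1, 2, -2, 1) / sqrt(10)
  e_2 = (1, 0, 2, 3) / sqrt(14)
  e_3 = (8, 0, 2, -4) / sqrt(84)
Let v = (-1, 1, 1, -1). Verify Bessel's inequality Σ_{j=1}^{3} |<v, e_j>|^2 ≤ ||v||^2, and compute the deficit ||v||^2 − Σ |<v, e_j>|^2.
Σ |<v, e_j>|^2 = 11/15; ||v||^2 = 4; deficit = 49/15

Write each e_j = u_j / sqrt(<u_j, u_j>) where u_j is the displayed integer vector. Then <v, e_j> = <v, u_j> / sqrt(<u_j, u_j>), so |<v, e_j>|^2 = <v, u_j>^2 / <u_j, u_j>.
Coefficients: <v, e_1> = -2/sqrt(10), <v, e_2> = -2/sqrt(14), <v, e_3> = -2/sqrt(84).
Square and sum: Σ |<v, e_j>|^2 = 11/15.
Compute ||v||^2 = v·v = 4.
Deficit = 4 − 11/15 = 49/15 ≥ 0, confirming Bessel's inequality. (The deficit equals ||v − Σ <v,e_j> e_j||^2, the squared distance from v to span{e_j}.)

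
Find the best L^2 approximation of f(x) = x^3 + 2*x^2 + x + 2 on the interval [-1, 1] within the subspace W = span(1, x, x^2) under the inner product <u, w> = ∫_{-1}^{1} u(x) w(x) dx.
g(x) = 2*x^2 + 8*x/5 + 2

The best approximation g ∈ W is the orthogonal projection of f onto W. Writing g = a_0 + a_1 x + a_2 x^2, the coefficients solve the normal equations G · a = b where
  G_{ij} = <φ_i, φ_j> and b_i = <f, φ_i>, with φ_0 = 1, φ_1 = x, φ_2 = x^2.
G =
  [2, 0, 2/3]
  [0, 2/3, 0]
  [2/3, 0, 2/5],
b = (16/3, 16/15, 32/15).
Solving gives a_0 = 2, a_1 = 8/5, a_2 = 2, so
  g(x) = 2*x^2 + 8*x/5 + 2.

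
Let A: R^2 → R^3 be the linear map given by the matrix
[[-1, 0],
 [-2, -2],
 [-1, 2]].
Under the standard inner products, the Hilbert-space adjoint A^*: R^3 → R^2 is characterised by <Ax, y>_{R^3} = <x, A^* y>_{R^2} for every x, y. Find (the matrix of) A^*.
A^* = A^T =
[[-1, -2, -1],
 [0, -2, 2]]

For real matrices with standard dot products, the defining identity <Ax, y> = <x, A^* y> gives (Ax)^T y = x^T (A^*) y, i.e. x^T A^T y = x^T (A^*) y. Since this holds for all x, y, we must have A^* = A^T. Therefore
A^* =
[[-1, -2, -1],
 [0, -2, 2]].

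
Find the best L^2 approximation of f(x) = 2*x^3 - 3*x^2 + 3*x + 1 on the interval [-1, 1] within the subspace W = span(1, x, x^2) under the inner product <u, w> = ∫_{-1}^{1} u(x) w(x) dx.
g(x) = -3*x^2 + 21*x/5 + 1

The best approximation g ∈ W is the orthogonal projection of f onto W. Writing g = a_0 + a_1 x + a_2 x^2, the coefficients solve the normal equations G · a = b where
  G_{ij} = <φ_i, φ_j> and b_i = <f, φ_i>, with φ_0 = 1, φ_1 = x, φ_2 = x^2.
G =
  [2, 0, 2/3]
  [0, 2/3, 0]
  [2/3, 0, 2/5],
b = (0, 14/5, -8/15).
Solving gives a_0 = 1, a_1 = 21/5, a_2 = -3, so
  g(x) = -3*x^2 + 21*x/5 + 1.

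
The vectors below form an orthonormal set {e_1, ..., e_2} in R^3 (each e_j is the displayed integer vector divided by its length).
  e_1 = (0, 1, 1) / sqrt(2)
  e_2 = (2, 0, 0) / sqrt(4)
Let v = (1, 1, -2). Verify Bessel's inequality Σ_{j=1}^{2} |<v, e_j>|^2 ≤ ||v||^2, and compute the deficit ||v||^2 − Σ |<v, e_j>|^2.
Σ |<v, e_j>|^2 = 3/2; ||v||^2 = 6; deficit = 9/2

Write each e_j = u_j / sqrt(<u_j, u_j>) where u_j is the displayed integer vector. Then <v, e_j> = <v, u_j> / sqrt(<u_j, u_j>), so |<v, e_j>|^2 = <v, u_j>^2 / <u_j, u_j>.
Coefficients: <v, e_1> = -1/sqrt(2), <v, e_2> = 2/sqrt(4).
Square and sum: Σ |<v, e_j>|^2 = 3/2.
Compute ||v||^2 = v·v = 6.
Deficit = 6 − 3/2 = 9/2 ≥ 0, confirming Bessel's inequality. (The deficit equals ||v − Σ <v,e_j> e_j||^2, the squared distance from v to span{e_j}.)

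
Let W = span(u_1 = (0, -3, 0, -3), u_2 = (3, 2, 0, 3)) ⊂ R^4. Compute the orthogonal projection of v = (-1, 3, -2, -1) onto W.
proj_W(v) = (-30/19, 24/19, 0, 14/19)

Set up U = [u_1 | ... | u_2] ∈ R^(4×2). The projector onto W = col(U) is P = U (U^T U)^(-1) U^T.
Compute U^T U =
  [18, -15]
  [-15, 22],
and U^T v = (-6, 0).
Solve U^T U · c = U^T v for the coefficients: c = (-44/57, -10/19). The projection is proj_W(v) = U c.
Check: (v - proj_W(v)) · u_1 = 0  (should be 0).
Check: (v - proj_W(v)) · u_2 = 0  (should be 0).
Result: proj_W(v) = (-30/19, 24/19, 0, 14/19).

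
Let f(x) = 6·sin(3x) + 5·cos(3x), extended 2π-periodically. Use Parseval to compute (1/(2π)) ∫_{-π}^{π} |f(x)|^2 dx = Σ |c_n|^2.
Σ |c_n|^2 = 61/2

Expand |f|^2 and use orthogonality of {sin(nx), cos(mx)} on [-π, π]:
  ∫_{-π}^{π} sin(nx)^2 dx = π, ∫ cos(mx)^2 dx = π, and cross terms integrate to 0.
So ∫_{-π}^{π} f(x)^2 dx = 6^2 · π + 5^2 · π = (36 + 25)π.
Divide by 2π: (36 + 25)/2 = 61/2.
By Parseval, this equals Σ |c_n|^2.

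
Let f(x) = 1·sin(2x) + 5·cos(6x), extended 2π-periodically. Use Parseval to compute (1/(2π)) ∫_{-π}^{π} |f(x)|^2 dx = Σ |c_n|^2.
Σ |c_n|^2 = 13

Expand |f|^2 and use orthogonality of {sin(nx), cos(mx)} on [-π, π]:
  ∫_{-π}^{π} sin(nx)^2 dx = π, ∫ cos(mx)^2 dx = π, and cross terms integrate to 0.
So ∫_{-π}^{π} f(x)^2 dx = 1^2 · π + 5^2 · π = (1 + 25)π.
Divide by 2π: (1 + 25)/2 = 13.
By Parseval, this equals Σ |c_n|^2.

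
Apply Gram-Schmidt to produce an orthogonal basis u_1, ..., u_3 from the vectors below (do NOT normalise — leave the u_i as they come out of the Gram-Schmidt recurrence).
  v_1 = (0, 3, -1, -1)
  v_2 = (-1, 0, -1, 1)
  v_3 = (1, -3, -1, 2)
Orthogonal basis:
  u_1 = (0, 3, -1, -1)
  u_2 = (-1, 0, -1, 1)
  u_3 = (5/3, -3/11, -41/33, 14/33)

Apply the Gram-Schmidt recurrence
  u_1 = v_1
  u_i = v_i − Σ_{j<i} ((v_i · u_j) / (u_j · u_j)) · u_j.

Step by step this gives:
  u_1 = (0, 3, -1, -1)
  u_2 = (-1, 0, -1, 1)
  u_3 = (5/3, -3/11, -41/33, 14/33)

Orthogonality check:
  u_2 · u_1 = 0 (should be 0)
  u_3 · u_1 = 0 (should be 0)
  u_3 · u_2 = 0 (should be 0)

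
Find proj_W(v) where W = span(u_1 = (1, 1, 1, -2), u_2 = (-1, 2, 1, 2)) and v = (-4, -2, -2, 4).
proj_W(v) = (-79/33, -64/33, -23/11, 158/33)

Set up U = [u_1 | ... | u_2] ∈ R^(4×2). The projector onto W = col(U) is P = U (U^T U)^(-1) U^T.
Compute U^T U =
  [7, -2]
  [-2, 10],
and U^T v = (-16, 6).
Solve U^T U · c = U^T v for the coefficients: c = (-74/33, 5/33). The projection is proj_W(v) = U c.
Check: (v - proj_W(v)) · u_1 = 0  (should be 0).
Check: (v - proj_W(v)) · u_2 = 0  (should be 0).
Result: proj_W(v) = (-79/33, -64/33, -23/11, 158/33).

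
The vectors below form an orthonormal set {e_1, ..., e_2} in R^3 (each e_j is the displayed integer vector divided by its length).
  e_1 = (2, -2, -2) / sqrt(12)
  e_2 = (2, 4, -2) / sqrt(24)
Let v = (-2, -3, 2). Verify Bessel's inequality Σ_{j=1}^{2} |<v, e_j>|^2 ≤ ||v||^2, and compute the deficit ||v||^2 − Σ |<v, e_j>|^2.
Σ |<v, e_j>|^2 = 17; ||v||^2 = 17; deficit = 0

Write each e_j = u_j / sqrt(<u_j, u_j>) where u_j is the displayed integer vector. Then <v, e_j> = <v, u_j> / sqrt(<u_j, u_j>), so |<v, e_j>|^2 = <v, u_j>^2 / <u_j, u_j>.
Coefficients: <v, e_1> = -2/sqrt(12), <v, e_2> = -20/sqrt(24).
Square and sum: Σ |<v, e_j>|^2 = 17.
Compute ||v||^2 = v·v = 17.
Deficit = 17 − 17 = 0 ≥ 0, confirming Bessel's inequality. (The deficit equals ||v − Σ <v,e_j> e_j||^2, the squared distance from v to span{e_j}.)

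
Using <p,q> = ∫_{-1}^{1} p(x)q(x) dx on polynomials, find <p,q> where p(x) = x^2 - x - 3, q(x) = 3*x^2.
<p,q> = -24/5

Expand the product: p(x)·q(x) = 3*x^4 - 3*x^3 - 9*x^2.
∫_{-1}^{1} of each monomial x^k gives [2/(k+1) if k even, 0 if k odd]. Integrating term-by-term (or equivalently evaluating the antiderivative F(x) = 3*x^5/5 - 3*x^4/4 - 3*x^3 at the endpoints):
  F(1) − F(−1) = -63/20 − (33/20) = -24/5.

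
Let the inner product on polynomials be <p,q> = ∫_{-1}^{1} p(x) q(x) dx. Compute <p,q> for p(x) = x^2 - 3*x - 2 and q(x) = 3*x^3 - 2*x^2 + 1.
<p,q> = -76/15

Expand the product: p(x)·q(x) = 3*x^5 - 11*x^4 + 5*x^2 - 3*x - 2.
∫_{-1}^{1} of each monomial x^k gives [2/(k+1) if k even, 0 if k odd]. Integrating term-by-term (or equivalently evaluating the antiderivative F(x) = x^6/2 - 11*x^5/5 + 5*x^3/3 - 3*x^2/2 - 2*x at the endpoints):
  F(1) − F(−1) = -53/15 − (23/15) = -76/15.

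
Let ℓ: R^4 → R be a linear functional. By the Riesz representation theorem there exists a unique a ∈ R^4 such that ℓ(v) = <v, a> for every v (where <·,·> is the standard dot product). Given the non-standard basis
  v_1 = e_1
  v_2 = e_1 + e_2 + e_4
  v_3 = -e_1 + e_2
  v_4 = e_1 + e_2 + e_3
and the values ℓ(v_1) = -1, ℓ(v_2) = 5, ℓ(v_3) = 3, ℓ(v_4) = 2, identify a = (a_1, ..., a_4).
a = (-1, 2, 1, 4)

Write a = (a_1, ..., a_4) in the standard basis. For each basis vector v_i, ℓ(v_i) = <v_i, a> is a linear equation in the a_j's. Collect the n equations into a matrix system V a = ℓ, where row i of V is v_i (expressed in the standard basis). Since V is invertible (lower-triangular with 1s on the diagonal, up to permutation), solve by back-substitution:
  V =
[[1, 0, 0, 0],
 [1, 1, 0, 1],
 [-1, 1, 0, 0],
 [1, 1, 1, 0]]
  V a = (-1, 5, 3, 2)
Solving gives a = (-1, 2, 1, 4).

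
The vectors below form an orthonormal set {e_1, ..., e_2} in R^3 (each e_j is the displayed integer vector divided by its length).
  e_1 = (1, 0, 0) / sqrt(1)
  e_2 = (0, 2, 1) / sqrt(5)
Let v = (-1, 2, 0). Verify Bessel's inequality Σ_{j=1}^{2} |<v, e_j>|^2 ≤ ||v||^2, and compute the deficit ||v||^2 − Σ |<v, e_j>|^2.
Σ |<v, e_j>|^2 = 21/5; ||v||^2 = 5; deficit = 4/5

Write each e_j = u_j / sqrt(<u_j, u_j>) where u_j is the displayed integer vector. Then <v, e_j> = <v, u_j> / sqrt(<u_j, u_j>), so |<v, e_j>|^2 = <v, u_j>^2 / <u_j, u_j>.
Coefficients: <v, e_1> = -1/sqrt(1), <v, e_2> = 4/sqrt(5).
Square and sum: Σ |<v, e_j>|^2 = 21/5.
Compute ||v||^2 = v·v = 5.
Deficit = 5 − 21/5 = 4/5 ≥ 0, confirming Bessel's inequality. (The deficit equals ||v − Σ <v,e_j> e_j||^2, the squared distance from v to span{e_j}.)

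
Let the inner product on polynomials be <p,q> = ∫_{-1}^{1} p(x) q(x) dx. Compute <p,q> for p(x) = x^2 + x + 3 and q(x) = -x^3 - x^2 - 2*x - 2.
<p,q> = -262/15

Expand the product: p(x)·q(x) = -x^5 - 2*x^4 - 6*x^3 - 7*x^2 - 8*x - 6.
∫_{-1}^{1} of each monomial x^k gives [2/(k+1) if k even, 0 if k odd]. Integrating term-by-term (or equivalently evaluating the antiderivative F(x) = -x^6/6 - 2*x^5/5 - 3*x^4/2 - 7*x^3/3 - 4*x^2 - 6*x at the endpoints):
  F(1) − F(−1) = -72/5 − (46/15) = -262/15.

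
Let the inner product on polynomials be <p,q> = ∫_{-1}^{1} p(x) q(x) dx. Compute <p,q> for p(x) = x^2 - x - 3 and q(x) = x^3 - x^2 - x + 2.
<p,q> = -44/5

Expand the product: p(x)·q(x) = x^5 - 2*x^4 - 3*x^3 + 6*x^2 + x - 6.
∫_{-1}^{1} of each monomial x^k gives [2/(k+1) if k even, 0 if k odd]. Integrating term-by-term (or equivalently evaluating the antiderivative F(x) = x^6/6 - 2*x^5/5 - 3*x^4/4 + 2*x^3 + x^2/2 - 6*x at the endpoints):
  F(1) − F(−1) = -269/60 − (259/60) = -44/5.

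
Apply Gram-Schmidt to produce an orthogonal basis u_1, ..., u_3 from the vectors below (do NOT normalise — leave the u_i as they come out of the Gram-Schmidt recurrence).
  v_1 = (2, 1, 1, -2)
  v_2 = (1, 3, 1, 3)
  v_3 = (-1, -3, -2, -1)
Orthogonal basis:
  u_1 = (2, 1, 1, -2)
  u_2 = (1, 3, 1, 3)
  u_3 = (3/4, -1/4, -3/4, 1/4)

Apply the Gram-Schmidt recurrence
  u_1 = v_1
  u_i = v_i − Σ_{j<i} ((v_i · u_j) / (u_j · u_j)) · u_j.

Step by step this gives:
  u_1 = (2, 1, 1, -2)
  u_2 = (1, 3, 1, 3)
  u_3 = (3/4, -1/4, -3/4, 1/4)

Orthogonality check:
  u_2 · u_1 = 0 (should be 0)
  u_3 · u_1 = 0 (should be 0)
  u_3 · u_2 = 0 (should be 0)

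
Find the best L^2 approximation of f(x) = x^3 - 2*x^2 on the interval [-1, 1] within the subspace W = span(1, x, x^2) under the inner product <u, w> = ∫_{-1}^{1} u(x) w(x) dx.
g(x) = -2*x^2 + 3*x/5

The best approximation g ∈ W is the orthogonal projection of f onto W. Writing g = a_0 + a_1 x + a_2 x^2, the coefficients solve the normal equations G · a = b where
  G_{ij} = <φ_i, φ_j> and b_i = <f, φ_i>, with φ_0 = 1, φ_1 = x, φ_2 = x^2.
G =
  [2, 0, 2/3]
  [0, 2/3, 0]
  [2/3, 0, 2/5],
b = (-4/3, 2/5, -4/5).
Solving gives a_0 = 0, a_1 = 3/5, a_2 = -2, so
  g(x) = -2*x^2 + 3*x/5.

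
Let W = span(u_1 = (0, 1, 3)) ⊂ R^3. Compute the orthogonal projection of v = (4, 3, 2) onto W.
proj_W(v) = (0, 9/10, 27/10)

Set up U = [u_1 | ... | u_1] ∈ R^(3×1). The projector onto W = col(U) is P = U (U^T U)^(-1) U^T.
Compute U^T U =
  [10],
and U^T v = (9).
Solve U^T U · c = U^T v for the coefficients: c = (9/10). The projection is proj_W(v) = U c.
Check: (v - proj_W(v)) · u_1 = 0  (should be 0).
Result: proj_W(v) = (0, 9/10, 27/10).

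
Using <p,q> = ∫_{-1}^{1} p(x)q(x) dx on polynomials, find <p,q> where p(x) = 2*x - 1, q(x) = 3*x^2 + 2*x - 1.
<p,q> = 8/3

Expand the product: p(x)·q(x) = 6*x^3 + x^2 - 4*x + 1.
∫_{-1}^{1} of each monomial x^k gives [2/(k+1) if k even, 0 if k odd]. Integrating term-by-term (or equivalently evaluating the antiderivative F(x) = 3*x^4/2 + x^3/3 - 2*x^2 + x at the endpoints):
  F(1) − F(−1) = 5/6 − (-11/6) = 8/3.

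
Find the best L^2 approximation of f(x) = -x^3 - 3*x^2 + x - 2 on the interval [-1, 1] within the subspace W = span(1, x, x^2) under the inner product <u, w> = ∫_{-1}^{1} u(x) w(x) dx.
g(x) = -3*x^2 + 2*x/5 - 2

The best approximation g ∈ W is the orthogonal projection of f onto W. Writing g = a_0 + a_1 x + a_2 x^2, the coefficients solve the normal equations G · a = b where
  G_{ij} = <φ_i, φ_j> and b_i = <f, φ_i>, with φ_0 = 1, φ_1 = x, φ_2 = x^2.
G =
  [2, 0, 2/3]
  [0, 2/3, 0]
  [2/3, 0, 2/5],
b = (-6, 4/15, -38/15).
Solving gives a_0 = -2, a_1 = 2/5, a_2 = -3, so
  g(x) = -3*x^2 + 2*x/5 - 2.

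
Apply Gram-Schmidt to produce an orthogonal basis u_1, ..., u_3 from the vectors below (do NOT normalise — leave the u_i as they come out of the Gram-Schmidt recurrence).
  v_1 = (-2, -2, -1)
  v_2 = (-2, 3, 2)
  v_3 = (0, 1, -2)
Orthogonal basis:
  u_1 = (-2, -2, -1)
  u_2 = (-26/9, 19/9, 14/9)
  u_3 = (-26/137, 156/137, -260/137)

Apply the Gram-Schmidt recurrence
  u_1 = v_1
  u_i = v_i − Σ_{j<i} ((v_i · u_j) / (u_j · u_j)) · u_j.

Step by step this gives:
  u_1 = (-2, -2, -1)
  u_2 = (-26/9, 19/9, 14/9)
  u_3 = (-26/137, 156/137, -260/137)

Orthogonality check:
  u_2 · u_1 = 0 (should be 0)
  u_3 · u_1 = 0 (should be 0)
  u_3 · u_2 = 0 (should be 0)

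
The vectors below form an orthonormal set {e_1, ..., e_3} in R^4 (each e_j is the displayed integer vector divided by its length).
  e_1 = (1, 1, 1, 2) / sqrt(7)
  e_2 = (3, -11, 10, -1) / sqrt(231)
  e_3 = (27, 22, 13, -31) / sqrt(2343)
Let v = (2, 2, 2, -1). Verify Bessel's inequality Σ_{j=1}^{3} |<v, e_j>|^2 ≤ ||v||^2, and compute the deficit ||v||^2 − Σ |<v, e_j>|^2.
Σ |<v, e_j>|^2 = 898/71; ||v||^2 = 13; deficit = 25/71

Write each e_j = u_j / sqrt(<u_j, u_j>) where u_j is the displayed integer vector. Then <v, e_j> = <v, u_j> / sqrt(<u_j, u_j>), so |<v, e_j>|^2 = <v, u_j>^2 / <u_j, u_j>.
Coefficients: <v, e_1> = 4/sqrt(7), <v, e_2> = 5/sqrt(231), <v, e_3> = 155/sqrt(2343).
Square and sum: Σ |<v, e_j>|^2 = 898/71.
Compute ||v||^2 = v·v = 13.
Deficit = 13 − 898/71 = 25/71 ≥ 0, confirming Bessel's inequality. (The deficit equals ||v − Σ <v,e_j> e_j||^2, the squared distance from v to span{e_j}.)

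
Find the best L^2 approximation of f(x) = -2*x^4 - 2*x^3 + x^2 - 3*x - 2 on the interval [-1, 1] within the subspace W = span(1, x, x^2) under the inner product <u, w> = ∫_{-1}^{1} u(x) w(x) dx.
g(x) = -5*x^2/7 - 21*x/5 - 64/35

The best approximation g ∈ W is the orthogonal projection of f onto W. Writing g = a_0 + a_1 x + a_2 x^2, the coefficients solve the normal equations G · a = b where
  G_{ij} = <φ_i, φ_j> and b_i = <f, φ_i>, with φ_0 = 1, φ_1 = x, φ_2 = x^2.
G =
  [2, 0, 2/3]
  [0, 2/3, 0]
  [2/3, 0, 2/5],
b = (-62/15, -14/5, -158/105).
Solving gives a_0 = -64/35, a_1 = -21/5, a_2 = -5/7, so
  g(x) = -5*x^2/7 - 21*x/5 - 64/35.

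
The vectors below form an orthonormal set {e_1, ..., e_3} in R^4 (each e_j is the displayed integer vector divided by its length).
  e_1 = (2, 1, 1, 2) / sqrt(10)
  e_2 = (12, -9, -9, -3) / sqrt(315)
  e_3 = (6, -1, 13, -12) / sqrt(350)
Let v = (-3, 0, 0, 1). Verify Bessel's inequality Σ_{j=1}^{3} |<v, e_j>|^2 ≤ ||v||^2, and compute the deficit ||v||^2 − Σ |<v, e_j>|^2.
Σ |<v, e_j>|^2 = 9; ||v||^2 = 10; deficit = 1

Write each e_j = u_j / sqrt(<u_j, u_j>) where u_j is the displayed integer vector. Then <v, e_j> = <v, u_j> / sqrt(<u_j, u_j>), so |<v, e_j>|^2 = <v, u_j>^2 / <u_j, u_j>.
Coefficients: <v, e_1> = -4/sqrt(10), <v, e_2> = -39/sqrt(315), <v, e_3> = -30/sqrt(350).
Square and sum: Σ |<v, e_j>|^2 = 9.
Compute ||v||^2 = v·v = 10.
Deficit = 10 − 9 = 1 ≥ 0, confirming Bessel's inequality. (The deficit equals ||v − Σ <v,e_j> e_j||^2, the squared distance from v to span{e_j}.)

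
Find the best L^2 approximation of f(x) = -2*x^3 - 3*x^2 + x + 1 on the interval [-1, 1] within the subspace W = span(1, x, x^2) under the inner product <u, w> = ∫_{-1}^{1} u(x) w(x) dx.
g(x) = -3*x^2 - x/5 + 1

The best approximation g ∈ W is the orthogonal projection of f onto W. Writing g = a_0 + a_1 x + a_2 x^2, the coefficients solve the normal equations G · a = b where
  G_{ij} = <φ_i, φ_j> and b_i = <f, φ_i>, with φ_0 = 1, φ_1 = x, φ_2 = x^2.
G =
  [2, 0, 2/3]
  [0, 2/3, 0]
  [2/3, 0, 2/5],
b = (0, -2/15, -8/15).
Solving gives a_0 = 1, a_1 = -1/5, a_2 = -3, so
  g(x) = -3*x^2 - x/5 + 1.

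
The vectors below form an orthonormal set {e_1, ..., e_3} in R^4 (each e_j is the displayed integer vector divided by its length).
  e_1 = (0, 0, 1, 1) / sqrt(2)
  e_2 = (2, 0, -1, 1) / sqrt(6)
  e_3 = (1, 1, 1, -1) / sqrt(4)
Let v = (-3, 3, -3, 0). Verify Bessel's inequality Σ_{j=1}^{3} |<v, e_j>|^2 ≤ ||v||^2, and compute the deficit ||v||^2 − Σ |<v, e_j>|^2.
Σ |<v, e_j>|^2 = 33/4; ||v||^2 = 27; deficit = 75/4

Write each e_j = u_j / sqrt(<u_j, u_j>) where u_j is the displayed integer vector. Then <v, e_j> = <v, u_j> / sqrt(<u_j, u_j>), so |<v, e_j>|^2 = <v, u_j>^2 / <u_j, u_j>.
Coefficients: <v, e_1> = -3/sqrt(2), <v, e_2> = -3/sqrt(6), <v, e_3> = -3/sqrt(4).
Square and sum: Σ |<v, e_j>|^2 = 33/4.
Compute ||v||^2 = v·v = 27.
Deficit = 27 − 33/4 = 75/4 ≥ 0, confirming Bessel's inequality. (The deficit equals ||v − Σ <v,e_j> e_j||^2, the squared distance from v to span{e_j}.)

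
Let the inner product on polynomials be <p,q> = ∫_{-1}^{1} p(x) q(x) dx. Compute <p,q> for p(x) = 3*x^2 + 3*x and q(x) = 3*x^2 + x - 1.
<p,q> = 18/5

Expand the product: p(x)·q(x) = 9*x^4 + 12*x^3 - 3*x.
∫_{-1}^{1} of each monomial x^k gives [2/(k+1) if k even, 0 if k odd]. Integrating term-by-term (or equivalently evaluating the antiderivative F(x) = 9*x^5/5 + 3*x^4 - 3*x^2/2 at the endpoints):
  F(1) − F(−1) = 33/10 − (-3/10) = 18/5.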